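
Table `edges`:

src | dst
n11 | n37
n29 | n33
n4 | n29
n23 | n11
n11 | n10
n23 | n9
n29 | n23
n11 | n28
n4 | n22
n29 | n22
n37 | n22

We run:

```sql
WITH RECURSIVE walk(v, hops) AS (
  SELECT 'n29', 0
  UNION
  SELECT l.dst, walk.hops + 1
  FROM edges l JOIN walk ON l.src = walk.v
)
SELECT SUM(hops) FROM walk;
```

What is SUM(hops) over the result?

Base: (n29, hops=0).
Iteration 1: edges from {n29} -> (n22, hops=1), (n23, hops=1), (n33, hops=1).
Iteration 2: edges from {n22,n23,n33} -> (n11, hops=2), (n9, hops=2).
Iteration 3: edges from {n11,n9} -> (n10, hops=3), (n28, hops=3), (n37, hops=3).
Iteration 4: edges from {n10,n28,n37} -> (n22, hops=4).
Iteration 5: no outgoing edges from {n22}; recursion stops.
SUM(hops) = 0 + 1 + 1 + 1 + 2 + 2 + 3 + 3 + 3 + 4 = 20.

20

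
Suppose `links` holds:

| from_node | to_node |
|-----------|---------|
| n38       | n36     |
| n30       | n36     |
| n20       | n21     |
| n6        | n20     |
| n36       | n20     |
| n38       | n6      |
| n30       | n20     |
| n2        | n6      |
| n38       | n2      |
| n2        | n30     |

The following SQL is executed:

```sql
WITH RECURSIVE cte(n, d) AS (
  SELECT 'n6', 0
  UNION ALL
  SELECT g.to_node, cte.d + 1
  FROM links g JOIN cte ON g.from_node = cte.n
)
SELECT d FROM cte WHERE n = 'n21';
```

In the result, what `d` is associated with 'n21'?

Base: (n6, d=0).
Iteration 1: edges from {n6} -> (n20, d=1).
Iteration 2: edges from {n20} -> (n21, d=2).
Iteration 3: no outgoing edges from {n21}; recursion stops.

2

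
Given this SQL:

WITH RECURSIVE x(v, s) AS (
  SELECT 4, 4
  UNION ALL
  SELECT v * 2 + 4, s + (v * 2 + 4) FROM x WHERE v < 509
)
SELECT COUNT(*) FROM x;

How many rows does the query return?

8

Base: v=4, s=4.
Iteration 1: 4 < 509 holds -> v = 4 * 2 + 4 = 12, s = 4 + 12 = 16.
Iteration 2: 12 < 509 holds -> v = 12 * 2 + 4 = 28, s = 16 + 28 = 44.
Iteration 3: 28 < 509 holds -> v = 28 * 2 + 4 = 60, s = 44 + 60 = 104.
Iteration 4: 60 < 509 holds -> v = 60 * 2 + 4 = 124, s = 104 + 124 = 228.
Iteration 5: 124 < 509 holds -> v = 124 * 2 + 4 = 252, s = 228 + 252 = 480.
Iteration 6: 252 < 509 holds -> v = 252 * 2 + 4 = 508, s = 480 + 508 = 988.
Iteration 7: 508 < 509 holds -> v = 508 * 2 + 4 = 1020, s = 988 + 1020 = 2008.
Iteration 8: 1020 < 509 fails; recursion stops.
Total rows emitted: 8.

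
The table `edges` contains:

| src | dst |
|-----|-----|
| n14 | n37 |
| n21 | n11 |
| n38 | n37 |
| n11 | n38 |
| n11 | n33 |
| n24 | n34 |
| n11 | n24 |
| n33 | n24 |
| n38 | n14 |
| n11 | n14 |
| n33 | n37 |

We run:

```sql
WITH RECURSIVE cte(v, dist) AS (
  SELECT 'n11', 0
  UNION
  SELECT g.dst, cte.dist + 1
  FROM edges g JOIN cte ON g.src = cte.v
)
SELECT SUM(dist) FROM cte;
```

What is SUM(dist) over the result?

18

Base: (n11, dist=0).
Iteration 1: edges from {n11} -> (n14, dist=1), (n24, dist=1), (n33, dist=1), (n38, dist=1).
Iteration 2: edges from {n14,n24,n33,n38} -> (n14, dist=2), (n24, dist=2), (n34, dist=2), (n37, dist=2). [UNION drops 2 duplicate row(s)]
Iteration 3: edges from {n14,n24,n34,n37} -> (n34, dist=3), (n37, dist=3).
Iteration 4: no outgoing edges from {n34,n37}; recursion stops.
SUM(dist) = 0 + 1 + 1 + 1 + 1 + 2 + 2 + 2 + 2 + 3 + 3 = 18.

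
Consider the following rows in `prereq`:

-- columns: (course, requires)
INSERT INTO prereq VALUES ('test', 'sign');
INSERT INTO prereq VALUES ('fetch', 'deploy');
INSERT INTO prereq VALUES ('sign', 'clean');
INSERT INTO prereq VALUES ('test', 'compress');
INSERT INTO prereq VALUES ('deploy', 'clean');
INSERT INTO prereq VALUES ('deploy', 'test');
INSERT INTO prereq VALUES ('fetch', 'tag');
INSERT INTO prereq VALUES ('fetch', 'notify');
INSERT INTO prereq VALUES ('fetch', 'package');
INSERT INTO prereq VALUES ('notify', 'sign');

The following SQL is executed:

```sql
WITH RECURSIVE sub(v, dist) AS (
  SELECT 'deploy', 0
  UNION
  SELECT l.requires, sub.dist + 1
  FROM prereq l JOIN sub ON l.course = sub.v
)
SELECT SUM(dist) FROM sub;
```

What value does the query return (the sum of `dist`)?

Base: (deploy, dist=0).
Iteration 1: edges from {deploy} -> (clean, dist=1), (test, dist=1).
Iteration 2: edges from {clean,test} -> (compress, dist=2), (sign, dist=2).
Iteration 3: edges from {compress,sign} -> (clean, dist=3).
Iteration 4: no outgoing edges from {clean}; recursion stops.
SUM(dist) = 0 + 1 + 1 + 2 + 2 + 3 = 9.

9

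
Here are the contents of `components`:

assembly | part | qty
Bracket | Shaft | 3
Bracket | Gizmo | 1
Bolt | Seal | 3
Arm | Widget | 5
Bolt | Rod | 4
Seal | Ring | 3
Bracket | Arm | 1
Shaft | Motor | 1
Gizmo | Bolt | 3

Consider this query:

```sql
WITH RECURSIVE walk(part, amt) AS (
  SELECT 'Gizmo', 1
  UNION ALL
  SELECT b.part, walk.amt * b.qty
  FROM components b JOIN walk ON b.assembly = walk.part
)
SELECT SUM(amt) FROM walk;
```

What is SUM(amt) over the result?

52

Base: (Gizmo, amt=1).
Iteration 1: components of {Gizmo} -> Bolt = 1*3 = 3.
Iteration 2: components of {Bolt} -> Rod = 3*4 = 12, Seal = 3*3 = 9.
Iteration 3: components of {Rod,Seal} -> Ring = 9*3 = 27.
Iteration 4: no further components; recursion stops.
SUM(amt) = 1 + 3 + 9 + 12 + 27 = 52.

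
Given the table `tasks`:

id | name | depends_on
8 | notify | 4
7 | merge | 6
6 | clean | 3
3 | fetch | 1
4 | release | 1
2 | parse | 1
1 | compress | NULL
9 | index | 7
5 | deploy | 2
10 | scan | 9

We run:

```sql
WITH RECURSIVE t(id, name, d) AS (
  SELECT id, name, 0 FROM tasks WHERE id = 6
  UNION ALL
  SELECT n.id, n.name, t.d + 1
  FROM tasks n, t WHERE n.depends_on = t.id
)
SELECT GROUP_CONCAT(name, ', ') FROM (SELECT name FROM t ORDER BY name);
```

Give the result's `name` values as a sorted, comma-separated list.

clean, index, merge, scan

Base: id=6 (clean) at d 0.
Iteration 1: rows with depends_on in {6} -> merge (id 7, d 1).
Iteration 2: rows with depends_on in {7} -> index (id 9, d 2).
Iteration 3: rows with depends_on in {9} -> scan (id 10, d 3).
Iteration 4: no rows with depends_on in {10}; recursion stops.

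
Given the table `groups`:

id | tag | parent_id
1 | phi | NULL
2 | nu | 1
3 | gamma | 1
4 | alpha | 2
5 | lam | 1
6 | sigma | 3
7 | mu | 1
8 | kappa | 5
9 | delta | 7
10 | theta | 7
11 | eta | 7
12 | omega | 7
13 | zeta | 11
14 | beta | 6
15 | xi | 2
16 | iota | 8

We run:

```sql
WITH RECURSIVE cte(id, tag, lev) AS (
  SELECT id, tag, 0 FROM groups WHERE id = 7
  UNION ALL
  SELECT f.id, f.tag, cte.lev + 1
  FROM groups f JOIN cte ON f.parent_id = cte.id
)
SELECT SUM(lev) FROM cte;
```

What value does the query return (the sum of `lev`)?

6

Base: id=7 (mu) at lev 0.
Iteration 1: rows with parent_id in {7} -> delta (id 9, lev 1), theta (id 10, lev 1), eta (id 11, lev 1), omega (id 12, lev 1).
Iteration 2: rows with parent_id in {9,10,11,12} -> zeta (id 13, lev 2).
Iteration 3: no rows with parent_id in {13}; recursion stops.
SUM(lev) = 0 + 1 + 1 + 1 + 1 + 2 = 6.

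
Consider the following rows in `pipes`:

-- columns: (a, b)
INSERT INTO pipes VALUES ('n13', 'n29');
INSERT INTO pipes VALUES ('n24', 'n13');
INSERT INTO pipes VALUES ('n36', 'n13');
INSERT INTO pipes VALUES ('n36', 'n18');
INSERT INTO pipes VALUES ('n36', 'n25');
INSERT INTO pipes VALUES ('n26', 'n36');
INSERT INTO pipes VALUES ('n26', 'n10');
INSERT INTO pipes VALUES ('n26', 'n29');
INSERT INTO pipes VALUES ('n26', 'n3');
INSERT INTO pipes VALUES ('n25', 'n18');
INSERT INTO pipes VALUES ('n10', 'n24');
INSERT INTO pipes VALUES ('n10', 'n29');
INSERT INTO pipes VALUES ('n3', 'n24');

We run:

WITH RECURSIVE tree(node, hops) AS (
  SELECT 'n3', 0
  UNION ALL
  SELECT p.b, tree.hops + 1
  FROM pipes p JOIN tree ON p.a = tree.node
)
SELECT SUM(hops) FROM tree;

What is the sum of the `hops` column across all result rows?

6

Base: (n3, hops=0).
Iteration 1: edges from {n3} -> (n24, hops=1).
Iteration 2: edges from {n24} -> (n13, hops=2).
Iteration 3: edges from {n13} -> (n29, hops=3).
Iteration 4: no outgoing edges from {n29}; recursion stops.
SUM(hops) = 0 + 1 + 2 + 3 = 6.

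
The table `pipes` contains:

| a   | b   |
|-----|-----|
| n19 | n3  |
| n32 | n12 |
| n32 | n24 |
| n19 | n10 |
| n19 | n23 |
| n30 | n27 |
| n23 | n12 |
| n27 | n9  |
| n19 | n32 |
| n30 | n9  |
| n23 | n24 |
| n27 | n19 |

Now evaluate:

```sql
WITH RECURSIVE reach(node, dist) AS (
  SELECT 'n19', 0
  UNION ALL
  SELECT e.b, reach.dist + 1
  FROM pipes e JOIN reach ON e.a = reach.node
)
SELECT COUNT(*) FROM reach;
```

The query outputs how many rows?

Base: (n19, dist=0).
Iteration 1: edges from {n19} -> (n10, dist=1), (n23, dist=1), (n3, dist=1), (n32, dist=1).
Iteration 2: edges from {n10,n23,n3,n32} -> (n12, dist=2) x2, (n24, dist=2) x2. [UNION ALL keeps all 4 new rows, including repeats]
Iteration 3: no outgoing edges from {n12,n24}; recursion stops.
Total rows emitted: 9.

9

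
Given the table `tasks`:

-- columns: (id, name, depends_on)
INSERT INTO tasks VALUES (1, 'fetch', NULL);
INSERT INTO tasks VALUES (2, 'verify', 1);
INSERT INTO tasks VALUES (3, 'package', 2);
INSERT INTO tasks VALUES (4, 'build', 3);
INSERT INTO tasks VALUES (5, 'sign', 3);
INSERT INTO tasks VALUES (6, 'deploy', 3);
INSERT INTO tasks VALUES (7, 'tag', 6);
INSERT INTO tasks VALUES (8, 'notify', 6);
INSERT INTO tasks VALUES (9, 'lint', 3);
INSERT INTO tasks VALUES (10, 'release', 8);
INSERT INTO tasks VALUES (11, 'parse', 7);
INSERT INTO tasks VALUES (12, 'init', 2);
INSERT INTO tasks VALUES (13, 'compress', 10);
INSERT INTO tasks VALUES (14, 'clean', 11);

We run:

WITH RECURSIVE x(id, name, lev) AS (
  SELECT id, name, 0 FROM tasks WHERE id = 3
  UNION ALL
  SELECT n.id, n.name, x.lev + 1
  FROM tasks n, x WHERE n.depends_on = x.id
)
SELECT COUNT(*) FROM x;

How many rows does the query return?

Base: id=3 (package) at lev 0.
Iteration 1: rows with depends_on in {3} -> build (id 4, lev 1), sign (id 5, lev 1), deploy (id 6, lev 1), lint (id 9, lev 1).
Iteration 2: rows with depends_on in {4,5,6,9} -> tag (id 7, lev 2), notify (id 8, lev 2).
Iteration 3: rows with depends_on in {7,8} -> release (id 10, lev 3), parse (id 11, lev 3).
Iteration 4: rows with depends_on in {10,11} -> compress (id 13, lev 4), clean (id 14, lev 4).
Iteration 5: no rows with depends_on in {13,14}; recursion stops.
Total rows emitted: 11.

11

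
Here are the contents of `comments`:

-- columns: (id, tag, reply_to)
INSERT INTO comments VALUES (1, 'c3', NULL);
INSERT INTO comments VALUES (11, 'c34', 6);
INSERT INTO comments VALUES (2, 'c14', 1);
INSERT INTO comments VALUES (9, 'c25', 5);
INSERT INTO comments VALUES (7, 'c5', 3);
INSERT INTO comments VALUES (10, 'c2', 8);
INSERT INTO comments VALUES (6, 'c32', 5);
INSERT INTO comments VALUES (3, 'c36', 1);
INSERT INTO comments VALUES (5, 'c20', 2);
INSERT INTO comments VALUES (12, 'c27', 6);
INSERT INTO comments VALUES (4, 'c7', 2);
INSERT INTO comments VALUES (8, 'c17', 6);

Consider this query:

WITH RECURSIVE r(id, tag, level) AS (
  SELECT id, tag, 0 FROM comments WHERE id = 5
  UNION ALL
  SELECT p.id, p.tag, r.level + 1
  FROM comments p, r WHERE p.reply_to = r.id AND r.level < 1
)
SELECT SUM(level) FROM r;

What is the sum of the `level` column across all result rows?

2

Base: id=5 (c20) at level 0.
Iteration 1: rows with reply_to in {5} -> c32 (id 6, level 1), c25 (id 9, level 1).
Iteration 2: level < 1 fails for all current rows; recursion stops.
SUM(level) = 0 + 1 + 1 = 2.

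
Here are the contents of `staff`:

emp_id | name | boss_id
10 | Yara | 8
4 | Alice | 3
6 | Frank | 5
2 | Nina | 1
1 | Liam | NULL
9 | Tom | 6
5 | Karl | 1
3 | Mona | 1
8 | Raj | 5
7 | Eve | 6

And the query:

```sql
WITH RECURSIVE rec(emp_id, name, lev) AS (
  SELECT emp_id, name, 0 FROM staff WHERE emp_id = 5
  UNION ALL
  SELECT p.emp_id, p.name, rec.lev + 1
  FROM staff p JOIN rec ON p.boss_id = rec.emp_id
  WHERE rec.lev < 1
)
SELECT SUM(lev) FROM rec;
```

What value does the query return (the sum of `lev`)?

2

Base: emp_id=5 (Karl) at lev 0.
Iteration 1: rows with boss_id in {5} -> Frank (id 6, lev 1), Raj (id 8, lev 1).
Iteration 2: lev < 1 fails for all current rows; recursion stops.
SUM(lev) = 0 + 1 + 1 = 2.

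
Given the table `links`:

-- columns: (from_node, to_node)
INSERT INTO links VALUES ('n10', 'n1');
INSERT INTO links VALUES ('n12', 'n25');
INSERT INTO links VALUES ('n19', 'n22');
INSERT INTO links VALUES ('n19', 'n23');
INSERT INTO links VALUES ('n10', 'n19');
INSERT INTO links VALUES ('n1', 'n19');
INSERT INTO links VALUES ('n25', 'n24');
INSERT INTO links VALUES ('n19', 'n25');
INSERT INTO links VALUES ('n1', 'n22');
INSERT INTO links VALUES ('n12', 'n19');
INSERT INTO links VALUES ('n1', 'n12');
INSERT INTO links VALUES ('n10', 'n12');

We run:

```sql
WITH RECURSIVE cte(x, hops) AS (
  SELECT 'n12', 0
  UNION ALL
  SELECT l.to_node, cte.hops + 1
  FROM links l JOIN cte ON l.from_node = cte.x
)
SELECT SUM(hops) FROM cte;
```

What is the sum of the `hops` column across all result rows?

13

Base: (n12, hops=0).
Iteration 1: edges from {n12} -> (n19, hops=1), (n25, hops=1).
Iteration 2: edges from {n19,n25} -> (n22, hops=2), (n23, hops=2), (n24, hops=2), (n25, hops=2).
Iteration 3: edges from {n22,n23,n24,n25} -> (n24, hops=3).
Iteration 4: no outgoing edges from {n24}; recursion stops.
SUM(hops) = 0 + 1 + 1 + 2 + 2 + 2 + 2 + 3 = 13.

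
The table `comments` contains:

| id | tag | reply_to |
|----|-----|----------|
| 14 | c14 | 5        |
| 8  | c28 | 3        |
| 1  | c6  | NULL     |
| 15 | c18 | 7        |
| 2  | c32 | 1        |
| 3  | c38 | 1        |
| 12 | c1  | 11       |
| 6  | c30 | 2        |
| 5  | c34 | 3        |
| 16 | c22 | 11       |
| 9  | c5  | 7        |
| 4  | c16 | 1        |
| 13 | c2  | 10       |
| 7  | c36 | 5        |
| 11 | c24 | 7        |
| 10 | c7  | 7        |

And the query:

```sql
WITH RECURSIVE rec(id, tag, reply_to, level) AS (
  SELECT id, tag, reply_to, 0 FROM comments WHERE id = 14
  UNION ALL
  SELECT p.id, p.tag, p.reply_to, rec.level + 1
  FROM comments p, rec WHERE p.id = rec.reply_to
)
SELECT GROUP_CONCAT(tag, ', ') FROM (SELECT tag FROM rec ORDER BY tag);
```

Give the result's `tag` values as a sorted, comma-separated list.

c14, c34, c38, c6

Base: id=14 (c14), reply_to=5, level 0.
Iteration 1: join on id=5 -> c34 (id 5, reply_to=3, level 1).
Iteration 2: join on id=3 -> c38 (id 3, reply_to=1, level 2).
Iteration 3: join on id=1 -> c6 (id 1, reply_to=NULL, level 3).
Iteration 4: reply_to is NULL; no match; recursion stops.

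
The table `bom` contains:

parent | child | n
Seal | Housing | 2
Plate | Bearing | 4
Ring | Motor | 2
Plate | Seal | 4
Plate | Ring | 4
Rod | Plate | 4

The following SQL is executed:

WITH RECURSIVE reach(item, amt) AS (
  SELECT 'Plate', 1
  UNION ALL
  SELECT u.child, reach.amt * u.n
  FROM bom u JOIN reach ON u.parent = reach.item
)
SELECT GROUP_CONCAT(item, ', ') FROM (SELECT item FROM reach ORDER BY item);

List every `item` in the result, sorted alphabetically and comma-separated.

Base: (Plate, amt=1).
Iteration 1: components of {Plate} -> Bearing = 1*4 = 4, Ring = 1*4 = 4, Seal = 1*4 = 4.
Iteration 2: components of {Bearing,Ring,Seal} -> Housing = 4*2 = 8, Motor = 4*2 = 8.
Iteration 3: no further components; recursion stops.

Bearing, Housing, Motor, Plate, Ring, Seal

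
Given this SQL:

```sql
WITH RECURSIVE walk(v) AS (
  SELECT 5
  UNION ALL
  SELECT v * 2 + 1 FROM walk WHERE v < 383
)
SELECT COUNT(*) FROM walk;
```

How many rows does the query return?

7

Base: v=5.
Iteration 1: 5 < 383 holds -> v = 5 * 2 + 1 = 11.
Iteration 2: 11 < 383 holds -> v = 11 * 2 + 1 = 23.
Iteration 3: 23 < 383 holds -> v = 23 * 2 + 1 = 47.
Iteration 4: 47 < 383 holds -> v = 47 * 2 + 1 = 95.
Iteration 5: 95 < 383 holds -> v = 95 * 2 + 1 = 191.
Iteration 6: 191 < 383 holds -> v = 191 * 2 + 1 = 383.
Iteration 7: 383 < 383 fails; recursion stops.
Total rows emitted: 7.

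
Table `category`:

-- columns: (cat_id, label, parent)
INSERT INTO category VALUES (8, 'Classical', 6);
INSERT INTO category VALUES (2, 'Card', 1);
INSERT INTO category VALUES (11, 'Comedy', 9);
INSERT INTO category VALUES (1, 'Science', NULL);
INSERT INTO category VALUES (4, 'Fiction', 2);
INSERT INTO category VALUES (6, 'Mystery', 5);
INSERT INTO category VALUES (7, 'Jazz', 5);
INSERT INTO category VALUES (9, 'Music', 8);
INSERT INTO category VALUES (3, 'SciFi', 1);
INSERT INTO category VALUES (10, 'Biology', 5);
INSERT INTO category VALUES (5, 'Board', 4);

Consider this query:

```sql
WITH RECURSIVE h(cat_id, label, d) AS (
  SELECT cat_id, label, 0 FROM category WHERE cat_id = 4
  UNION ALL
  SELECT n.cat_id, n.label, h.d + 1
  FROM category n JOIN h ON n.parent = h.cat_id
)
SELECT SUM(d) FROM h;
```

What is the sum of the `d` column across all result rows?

Base: cat_id=4 (Fiction) at d 0.
Iteration 1: rows with parent in {4} -> Board (id 5, d 1).
Iteration 2: rows with parent in {5} -> Mystery (id 6, d 2), Jazz (id 7, d 2), Biology (id 10, d 2).
Iteration 3: rows with parent in {6,7,10} -> Classical (id 8, d 3).
Iteration 4: rows with parent in {8} -> Music (id 9, d 4).
Iteration 5: rows with parent in {9} -> Comedy (id 11, d 5).
Iteration 6: no rows with parent in {11}; recursion stops.
SUM(d) = 0 + 1 + 2 + 2 + 2 + 3 + 4 + 5 = 19.

19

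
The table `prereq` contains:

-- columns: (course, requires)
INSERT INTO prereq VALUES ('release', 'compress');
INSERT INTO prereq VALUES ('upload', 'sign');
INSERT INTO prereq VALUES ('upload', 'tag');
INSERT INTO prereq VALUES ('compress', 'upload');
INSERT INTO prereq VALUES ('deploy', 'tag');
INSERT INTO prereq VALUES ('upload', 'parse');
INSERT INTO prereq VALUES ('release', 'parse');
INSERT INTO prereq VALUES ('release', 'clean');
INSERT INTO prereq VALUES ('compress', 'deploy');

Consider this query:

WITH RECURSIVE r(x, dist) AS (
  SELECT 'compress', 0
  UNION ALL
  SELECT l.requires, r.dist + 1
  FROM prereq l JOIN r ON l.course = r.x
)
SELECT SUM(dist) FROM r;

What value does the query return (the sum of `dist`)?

10

Base: (compress, dist=0).
Iteration 1: edges from {compress} -> (deploy, dist=1), (upload, dist=1).
Iteration 2: edges from {deploy,upload} -> (parse, dist=2), (sign, dist=2), (tag, dist=2) x2. [UNION ALL keeps all 4 new rows, including repeats]
Iteration 3: no outgoing edges from {parse,sign,tag}; recursion stops.
SUM(dist) = 0 + 1 + 1 + 2 + 2 + 2 + 2 = 10.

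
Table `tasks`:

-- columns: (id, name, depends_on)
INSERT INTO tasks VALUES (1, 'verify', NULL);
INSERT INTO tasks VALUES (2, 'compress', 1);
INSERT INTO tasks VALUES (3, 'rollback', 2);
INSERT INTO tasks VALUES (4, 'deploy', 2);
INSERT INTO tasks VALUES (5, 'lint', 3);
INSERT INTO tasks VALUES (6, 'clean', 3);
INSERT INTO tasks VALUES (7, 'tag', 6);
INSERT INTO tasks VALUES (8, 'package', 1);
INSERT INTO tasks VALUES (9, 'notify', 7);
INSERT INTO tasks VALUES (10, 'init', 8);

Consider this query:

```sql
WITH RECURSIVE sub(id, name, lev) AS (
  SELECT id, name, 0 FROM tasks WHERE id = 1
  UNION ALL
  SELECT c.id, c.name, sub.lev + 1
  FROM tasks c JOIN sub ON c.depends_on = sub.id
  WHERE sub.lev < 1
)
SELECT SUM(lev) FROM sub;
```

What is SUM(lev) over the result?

2

Base: id=1 (verify) at lev 0.
Iteration 1: rows with depends_on in {1} -> compress (id 2, lev 1), package (id 8, lev 1).
Iteration 2: lev < 1 fails for all current rows; recursion stops.
SUM(lev) = 0 + 1 + 1 = 2.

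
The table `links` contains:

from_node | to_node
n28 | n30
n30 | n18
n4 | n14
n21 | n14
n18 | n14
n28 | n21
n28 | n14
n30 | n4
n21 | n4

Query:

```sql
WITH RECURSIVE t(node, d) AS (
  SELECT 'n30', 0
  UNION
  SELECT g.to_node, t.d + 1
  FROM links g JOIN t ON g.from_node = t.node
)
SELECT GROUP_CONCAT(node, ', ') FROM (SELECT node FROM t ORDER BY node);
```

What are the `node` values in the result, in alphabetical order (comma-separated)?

Base: (n30, d=0).
Iteration 1: edges from {n30} -> (n18, d=1), (n4, d=1).
Iteration 2: edges from {n18,n4} -> (n14, d=2). [UNION drops 1 duplicate row(s)]
Iteration 3: no outgoing edges from {n14}; recursion stops.

n14, n18, n30, n4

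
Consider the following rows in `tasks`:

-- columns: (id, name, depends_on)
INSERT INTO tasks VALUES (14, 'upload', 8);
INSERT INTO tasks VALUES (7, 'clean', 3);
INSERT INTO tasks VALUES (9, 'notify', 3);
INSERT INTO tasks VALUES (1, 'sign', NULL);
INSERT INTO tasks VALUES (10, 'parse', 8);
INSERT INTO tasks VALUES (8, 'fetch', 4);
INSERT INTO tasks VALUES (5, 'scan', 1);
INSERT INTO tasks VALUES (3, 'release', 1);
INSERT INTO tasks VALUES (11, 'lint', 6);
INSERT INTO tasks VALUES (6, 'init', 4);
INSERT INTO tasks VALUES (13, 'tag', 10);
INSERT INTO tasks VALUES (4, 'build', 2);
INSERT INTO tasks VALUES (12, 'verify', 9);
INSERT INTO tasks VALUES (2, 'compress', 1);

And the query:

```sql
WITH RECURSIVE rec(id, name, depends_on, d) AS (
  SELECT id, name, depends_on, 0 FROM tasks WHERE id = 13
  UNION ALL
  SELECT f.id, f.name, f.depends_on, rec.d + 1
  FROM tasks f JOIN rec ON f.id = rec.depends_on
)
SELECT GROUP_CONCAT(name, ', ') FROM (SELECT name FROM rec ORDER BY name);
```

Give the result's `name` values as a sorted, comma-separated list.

build, compress, fetch, parse, sign, tag

Base: id=13 (tag), depends_on=10, d 0.
Iteration 1: join on id=10 -> parse (id 10, depends_on=8, d 1).
Iteration 2: join on id=8 -> fetch (id 8, depends_on=4, d 2).
Iteration 3: join on id=4 -> build (id 4, depends_on=2, d 3).
Iteration 4: join on id=2 -> compress (id 2, depends_on=1, d 4).
Iteration 5: join on id=1 -> sign (id 1, depends_on=NULL, d 5).
Iteration 6: depends_on is NULL; no match; recursion stops.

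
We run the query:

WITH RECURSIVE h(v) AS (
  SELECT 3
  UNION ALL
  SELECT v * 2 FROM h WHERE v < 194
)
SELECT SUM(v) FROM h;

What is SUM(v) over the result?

Base: v=3.
Iteration 1: 3 < 194 holds -> v = 3 * 2 = 6.
Iteration 2: 6 < 194 holds -> v = 6 * 2 = 12.
Iteration 3: 12 < 194 holds -> v = 12 * 2 = 24.
Iteration 4: 24 < 194 holds -> v = 24 * 2 = 48.
Iteration 5: 48 < 194 holds -> v = 48 * 2 = 96.
Iteration 6: 96 < 194 holds -> v = 96 * 2 = 192.
Iteration 7: 192 < 194 holds -> v = 192 * 2 = 384.
Iteration 8: 384 < 194 fails; recursion stops.
SUM(v) = 3 + 6 + 12 + 24 + 48 + 96 + 192 + 384 = 765.

765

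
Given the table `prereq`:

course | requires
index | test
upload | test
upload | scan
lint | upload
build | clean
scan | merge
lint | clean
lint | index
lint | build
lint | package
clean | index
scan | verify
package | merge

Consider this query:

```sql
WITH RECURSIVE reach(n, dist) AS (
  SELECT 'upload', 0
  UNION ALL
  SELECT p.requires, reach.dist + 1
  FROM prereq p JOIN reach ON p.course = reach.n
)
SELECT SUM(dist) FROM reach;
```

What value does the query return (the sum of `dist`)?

6

Base: (upload, dist=0).
Iteration 1: edges from {upload} -> (scan, dist=1), (test, dist=1).
Iteration 2: edges from {scan,test} -> (merge, dist=2), (verify, dist=2).
Iteration 3: no outgoing edges from {merge,verify}; recursion stops.
SUM(dist) = 0 + 1 + 1 + 2 + 2 = 6.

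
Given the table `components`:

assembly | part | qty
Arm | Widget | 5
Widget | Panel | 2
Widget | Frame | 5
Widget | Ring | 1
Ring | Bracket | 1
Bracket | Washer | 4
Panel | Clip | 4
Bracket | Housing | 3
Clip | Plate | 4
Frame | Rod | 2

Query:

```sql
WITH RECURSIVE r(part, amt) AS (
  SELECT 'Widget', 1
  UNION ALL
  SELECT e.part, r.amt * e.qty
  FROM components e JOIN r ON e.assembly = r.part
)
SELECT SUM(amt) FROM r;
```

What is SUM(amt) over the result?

67

Base: (Widget, amt=1).
Iteration 1: components of {Widget} -> Frame = 1*5 = 5, Panel = 1*2 = 2, Ring = 1*1 = 1.
Iteration 2: components of {Frame,Panel,Ring} -> Bracket = 1*1 = 1, Clip = 2*4 = 8, Rod = 5*2 = 10.
Iteration 3: components of {Bracket,Clip,Rod} -> Housing = 1*3 = 3, Plate = 8*4 = 32, Washer = 1*4 = 4.
Iteration 4: no further components; recursion stops.
SUM(amt) = 1 + 2 + 5 + 1 + 8 + 10 + 1 + 32 + 4 + 3 = 67.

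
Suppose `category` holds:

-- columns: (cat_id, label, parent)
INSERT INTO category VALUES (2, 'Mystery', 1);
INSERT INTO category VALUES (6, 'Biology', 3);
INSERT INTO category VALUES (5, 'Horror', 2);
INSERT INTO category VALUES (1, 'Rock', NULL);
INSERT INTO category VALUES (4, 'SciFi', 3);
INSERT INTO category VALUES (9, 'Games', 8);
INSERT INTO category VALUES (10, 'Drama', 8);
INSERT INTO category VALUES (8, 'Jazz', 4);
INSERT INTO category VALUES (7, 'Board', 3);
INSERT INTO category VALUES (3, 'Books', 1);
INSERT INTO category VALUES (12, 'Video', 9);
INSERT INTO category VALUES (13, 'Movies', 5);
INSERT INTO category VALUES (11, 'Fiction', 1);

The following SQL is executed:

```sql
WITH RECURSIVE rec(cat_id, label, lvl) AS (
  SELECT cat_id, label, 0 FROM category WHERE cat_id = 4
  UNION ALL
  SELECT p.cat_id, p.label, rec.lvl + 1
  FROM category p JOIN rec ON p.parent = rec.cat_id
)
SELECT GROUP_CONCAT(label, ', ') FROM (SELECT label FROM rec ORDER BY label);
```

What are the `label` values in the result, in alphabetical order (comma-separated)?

Drama, Games, Jazz, SciFi, Video

Base: cat_id=4 (SciFi) at lvl 0.
Iteration 1: rows with parent in {4} -> Jazz (id 8, lvl 1).
Iteration 2: rows with parent in {8} -> Games (id 9, lvl 2), Drama (id 10, lvl 2).
Iteration 3: rows with parent in {9,10} -> Video (id 12, lvl 3).
Iteration 4: no rows with parent in {12}; recursion stops.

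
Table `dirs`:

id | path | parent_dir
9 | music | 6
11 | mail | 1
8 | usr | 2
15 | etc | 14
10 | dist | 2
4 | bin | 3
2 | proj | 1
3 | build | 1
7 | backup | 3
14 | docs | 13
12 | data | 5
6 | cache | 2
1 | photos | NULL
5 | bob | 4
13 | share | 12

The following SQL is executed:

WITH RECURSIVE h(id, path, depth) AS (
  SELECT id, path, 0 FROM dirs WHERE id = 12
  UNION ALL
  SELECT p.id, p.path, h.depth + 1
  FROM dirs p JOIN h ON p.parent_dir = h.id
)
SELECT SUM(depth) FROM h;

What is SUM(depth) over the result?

6

Base: id=12 (data) at depth 0.
Iteration 1: rows with parent_dir in {12} -> share (id 13, depth 1).
Iteration 2: rows with parent_dir in {13} -> docs (id 14, depth 2).
Iteration 3: rows with parent_dir in {14} -> etc (id 15, depth 3).
Iteration 4: no rows with parent_dir in {15}; recursion stops.
SUM(depth) = 0 + 1 + 2 + 3 = 6.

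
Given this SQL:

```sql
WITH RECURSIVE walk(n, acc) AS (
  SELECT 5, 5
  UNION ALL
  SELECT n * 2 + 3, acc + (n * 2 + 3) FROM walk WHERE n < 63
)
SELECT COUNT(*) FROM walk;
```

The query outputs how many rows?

5

Base: n=5, acc=5.
Iteration 1: 5 < 63 holds -> n = 5 * 2 + 3 = 13, acc = 5 + 13 = 18.
Iteration 2: 13 < 63 holds -> n = 13 * 2 + 3 = 29, acc = 18 + 29 = 47.
Iteration 3: 29 < 63 holds -> n = 29 * 2 + 3 = 61, acc = 47 + 61 = 108.
Iteration 4: 61 < 63 holds -> n = 61 * 2 + 3 = 125, acc = 108 + 125 = 233.
Iteration 5: 125 < 63 fails; recursion stops.
Total rows emitted: 5.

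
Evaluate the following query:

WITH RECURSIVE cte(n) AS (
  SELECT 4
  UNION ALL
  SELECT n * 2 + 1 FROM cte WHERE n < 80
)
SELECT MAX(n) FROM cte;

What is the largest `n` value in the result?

159

Base: n=4.
Iteration 1: 4 < 80 holds -> n = 4 * 2 + 1 = 9.
Iteration 2: 9 < 80 holds -> n = 9 * 2 + 1 = 19.
Iteration 3: 19 < 80 holds -> n = 19 * 2 + 1 = 39.
Iteration 4: 39 < 80 holds -> n = 39 * 2 + 1 = 79.
Iteration 5: 79 < 80 holds -> n = 79 * 2 + 1 = 159.
Iteration 6: 159 < 80 fails; recursion stops.
n values: 4, 9, 19, 39, 79, 159; the maximum is 159.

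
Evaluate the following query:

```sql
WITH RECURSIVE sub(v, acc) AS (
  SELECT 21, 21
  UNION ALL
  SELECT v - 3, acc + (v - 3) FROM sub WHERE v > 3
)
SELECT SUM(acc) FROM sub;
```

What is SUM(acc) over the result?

420

Base: v=21, acc=21.
Iteration 1: 21 > 3 holds -> v = 21 - 3 = 18, acc = 21 + 18 = 39.
Iteration 2: 18 > 3 holds -> v = 18 - 3 = 15, acc = 39 + 15 = 54.
Iteration 3: 15 > 3 holds -> v = 15 - 3 = 12, acc = 54 + 12 = 66.
Iteration 4: 12 > 3 holds -> v = 12 - 3 = 9, acc = 66 + 9 = 75.
Iteration 5: 9 > 3 holds -> v = 9 - 3 = 6, acc = 75 + 6 = 81.
Iteration 6: 6 > 3 holds -> v = 6 - 3 = 3, acc = 81 + 3 = 84.
Iteration 7: 3 > 3 fails; recursion stops.
SUM(acc) = 21 + 39 + 54 + 66 + 75 + 81 + 84 = 420.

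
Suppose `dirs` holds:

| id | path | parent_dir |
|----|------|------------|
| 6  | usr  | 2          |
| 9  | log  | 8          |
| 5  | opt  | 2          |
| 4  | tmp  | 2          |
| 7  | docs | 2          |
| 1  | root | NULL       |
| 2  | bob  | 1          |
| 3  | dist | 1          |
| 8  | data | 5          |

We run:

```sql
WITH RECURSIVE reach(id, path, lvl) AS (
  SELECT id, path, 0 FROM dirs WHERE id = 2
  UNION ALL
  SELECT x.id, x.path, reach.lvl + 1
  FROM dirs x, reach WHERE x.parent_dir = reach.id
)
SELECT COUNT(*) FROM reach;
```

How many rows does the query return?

Base: id=2 (bob) at lvl 0.
Iteration 1: rows with parent_dir in {2} -> tmp (id 4, lvl 1), opt (id 5, lvl 1), usr (id 6, lvl 1), docs (id 7, lvl 1).
Iteration 2: rows with parent_dir in {4,5,6,7} -> data (id 8, lvl 2).
Iteration 3: rows with parent_dir in {8} -> log (id 9, lvl 3).
Iteration 4: no rows with parent_dir in {9}; recursion stops.
Total rows emitted: 7.

7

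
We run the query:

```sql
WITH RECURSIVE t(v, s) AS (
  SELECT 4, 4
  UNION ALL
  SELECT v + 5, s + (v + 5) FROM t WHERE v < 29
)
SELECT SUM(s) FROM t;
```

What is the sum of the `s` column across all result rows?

Base: v=4, s=4.
Iteration 1: 4 < 29 holds -> v = 4 + 5 = 9, s = 4 + 9 = 13.
Iteration 2: 9 < 29 holds -> v = 9 + 5 = 14, s = 13 + 14 = 27.
Iteration 3: 14 < 29 holds -> v = 14 + 5 = 19, s = 27 + 19 = 46.
Iteration 4: 19 < 29 holds -> v = 19 + 5 = 24, s = 46 + 24 = 70.
Iteration 5: 24 < 29 holds -> v = 24 + 5 = 29, s = 70 + 29 = 99.
Iteration 6: 29 < 29 fails; recursion stops.
SUM(s) = 4 + 13 + 27 + 46 + 70 + 99 = 259.

259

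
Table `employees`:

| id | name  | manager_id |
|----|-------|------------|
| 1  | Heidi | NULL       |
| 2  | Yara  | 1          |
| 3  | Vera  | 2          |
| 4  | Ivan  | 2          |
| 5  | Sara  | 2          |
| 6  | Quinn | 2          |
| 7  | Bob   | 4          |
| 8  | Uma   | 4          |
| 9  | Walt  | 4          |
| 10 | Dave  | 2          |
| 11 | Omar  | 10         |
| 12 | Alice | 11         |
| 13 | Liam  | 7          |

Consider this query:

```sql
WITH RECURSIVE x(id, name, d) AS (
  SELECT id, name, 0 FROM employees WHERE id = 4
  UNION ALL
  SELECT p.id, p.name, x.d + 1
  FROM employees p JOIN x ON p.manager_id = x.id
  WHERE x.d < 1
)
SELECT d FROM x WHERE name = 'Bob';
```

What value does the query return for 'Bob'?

Base: id=4 (Ivan) at d 0.
Iteration 1: rows with manager_id in {4} -> Bob (id 7, d 1), Uma (id 8, d 1), Walt (id 9, d 1).
Iteration 2: d < 1 fails for all current rows; recursion stops.

1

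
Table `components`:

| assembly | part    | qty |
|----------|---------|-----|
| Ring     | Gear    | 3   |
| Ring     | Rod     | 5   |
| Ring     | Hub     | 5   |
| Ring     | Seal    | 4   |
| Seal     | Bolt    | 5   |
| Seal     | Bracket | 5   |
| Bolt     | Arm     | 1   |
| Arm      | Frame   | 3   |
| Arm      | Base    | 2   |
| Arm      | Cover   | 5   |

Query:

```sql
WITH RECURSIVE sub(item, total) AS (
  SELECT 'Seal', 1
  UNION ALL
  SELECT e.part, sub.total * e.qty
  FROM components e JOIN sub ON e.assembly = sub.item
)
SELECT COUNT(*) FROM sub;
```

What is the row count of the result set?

Base: (Seal, total=1).
Iteration 1: components of {Seal} -> Bolt = 1*5 = 5, Bracket = 1*5 = 5.
Iteration 2: components of {Bolt,Bracket} -> Arm = 5*1 = 5.
Iteration 3: components of {Arm} -> Base = 5*2 = 10, Cover = 5*5 = 25, Frame = 5*3 = 15.
Iteration 4: no further components; recursion stops.
Total rows emitted: 7.

7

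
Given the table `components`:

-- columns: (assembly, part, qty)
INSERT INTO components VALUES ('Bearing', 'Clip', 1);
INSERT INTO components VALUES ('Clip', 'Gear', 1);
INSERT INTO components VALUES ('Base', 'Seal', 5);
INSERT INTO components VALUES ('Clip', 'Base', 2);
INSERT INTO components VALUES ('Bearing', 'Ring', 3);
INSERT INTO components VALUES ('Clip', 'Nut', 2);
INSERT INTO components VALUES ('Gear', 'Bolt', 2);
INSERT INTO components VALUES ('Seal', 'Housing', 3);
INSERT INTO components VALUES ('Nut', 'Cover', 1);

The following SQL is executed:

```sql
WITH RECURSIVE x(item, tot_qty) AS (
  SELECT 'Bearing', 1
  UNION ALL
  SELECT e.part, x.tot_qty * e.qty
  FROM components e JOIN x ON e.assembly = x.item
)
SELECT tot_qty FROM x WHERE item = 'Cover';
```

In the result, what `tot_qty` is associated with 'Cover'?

2

Base: (Bearing, tot_qty=1).
Iteration 1: components of {Bearing} -> Clip = 1*1 = 1, Ring = 1*3 = 3.
Iteration 2: components of {Clip,Ring} -> Base = 1*2 = 2, Gear = 1*1 = 1, Nut = 1*2 = 2.
Iteration 3: components of {Base,Gear,Nut} -> Bolt = 1*2 = 2, Cover = 2*1 = 2, Seal = 2*5 = 10.
Iteration 4: components of {Bolt,Cover,Seal} -> Housing = 10*3 = 30.
Iteration 5: no further components; recursion stops.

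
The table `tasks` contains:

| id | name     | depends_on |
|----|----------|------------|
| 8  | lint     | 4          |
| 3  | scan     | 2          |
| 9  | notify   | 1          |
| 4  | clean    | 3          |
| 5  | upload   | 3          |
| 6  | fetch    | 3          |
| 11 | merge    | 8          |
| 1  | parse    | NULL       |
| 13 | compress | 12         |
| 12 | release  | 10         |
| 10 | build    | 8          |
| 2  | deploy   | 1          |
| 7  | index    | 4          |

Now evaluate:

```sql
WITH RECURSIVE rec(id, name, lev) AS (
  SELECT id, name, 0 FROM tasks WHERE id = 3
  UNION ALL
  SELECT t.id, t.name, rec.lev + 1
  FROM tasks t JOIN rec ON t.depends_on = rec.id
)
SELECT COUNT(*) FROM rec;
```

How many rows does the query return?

Base: id=3 (scan) at lev 0.
Iteration 1: rows with depends_on in {3} -> clean (id 4, lev 1), upload (id 5, lev 1), fetch (id 6, lev 1).
Iteration 2: rows with depends_on in {4,5,6} -> index (id 7, lev 2), lint (id 8, lev 2).
Iteration 3: rows with depends_on in {7,8} -> build (id 10, lev 3), merge (id 11, lev 3).
Iteration 4: rows with depends_on in {10,11} -> release (id 12, lev 4).
Iteration 5: rows with depends_on in {12} -> compress (id 13, lev 5).
Iteration 6: no rows with depends_on in {13}; recursion stops.
Total rows emitted: 10.

10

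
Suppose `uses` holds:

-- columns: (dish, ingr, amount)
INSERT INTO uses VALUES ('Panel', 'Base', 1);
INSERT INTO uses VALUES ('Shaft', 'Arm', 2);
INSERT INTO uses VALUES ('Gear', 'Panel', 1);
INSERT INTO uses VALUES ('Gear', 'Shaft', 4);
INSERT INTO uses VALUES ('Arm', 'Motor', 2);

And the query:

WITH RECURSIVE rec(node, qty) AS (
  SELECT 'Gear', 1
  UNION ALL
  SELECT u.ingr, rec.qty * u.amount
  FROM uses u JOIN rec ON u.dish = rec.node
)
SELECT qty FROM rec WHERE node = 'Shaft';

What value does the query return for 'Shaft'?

Base: (Gear, qty=1).
Iteration 1: components of {Gear} -> Panel = 1*1 = 1, Shaft = 1*4 = 4.
Iteration 2: components of {Panel,Shaft} -> Arm = 4*2 = 8, Base = 1*1 = 1.
Iteration 3: components of {Arm,Base} -> Motor = 8*2 = 16.
Iteration 4: no further components; recursion stops.

4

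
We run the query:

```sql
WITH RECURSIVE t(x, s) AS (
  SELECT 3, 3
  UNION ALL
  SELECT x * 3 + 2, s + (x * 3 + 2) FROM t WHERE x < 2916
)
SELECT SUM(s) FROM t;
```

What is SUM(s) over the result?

19628

Base: x=3, s=3.
Iteration 1: 3 < 2916 holds -> x = 3 * 3 + 2 = 11, s = 3 + 11 = 14.
Iteration 2: 11 < 2916 holds -> x = 11 * 3 + 2 = 35, s = 14 + 35 = 49.
Iteration 3: 35 < 2916 holds -> x = 35 * 3 + 2 = 107, s = 49 + 107 = 156.
Iteration 4: 107 < 2916 holds -> x = 107 * 3 + 2 = 323, s = 156 + 323 = 479.
Iteration 5: 323 < 2916 holds -> x = 323 * 3 + 2 = 971, s = 479 + 971 = 1450.
Iteration 6: 971 < 2916 holds -> x = 971 * 3 + 2 = 2915, s = 1450 + 2915 = 4365.
Iteration 7: 2915 < 2916 holds -> x = 2915 * 3 + 2 = 8747, s = 4365 + 8747 = 13112.
Iteration 8: 8747 < 2916 fails; recursion stops.
SUM(s) = 3 + 14 + 49 + 156 + 479 + 1450 + 4365 + 13112 = 19628.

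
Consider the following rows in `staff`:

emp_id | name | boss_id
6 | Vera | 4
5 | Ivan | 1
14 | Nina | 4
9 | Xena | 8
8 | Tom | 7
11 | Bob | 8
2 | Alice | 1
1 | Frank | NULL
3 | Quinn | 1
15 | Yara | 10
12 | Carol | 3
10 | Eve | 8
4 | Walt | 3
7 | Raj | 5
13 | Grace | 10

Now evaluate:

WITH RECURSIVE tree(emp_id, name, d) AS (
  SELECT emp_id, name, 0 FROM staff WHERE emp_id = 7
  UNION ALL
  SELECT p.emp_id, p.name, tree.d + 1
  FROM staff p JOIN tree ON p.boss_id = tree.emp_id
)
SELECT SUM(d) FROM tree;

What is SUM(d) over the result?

13

Base: emp_id=7 (Raj) at d 0.
Iteration 1: rows with boss_id in {7} -> Tom (id 8, d 1).
Iteration 2: rows with boss_id in {8} -> Xena (id 9, d 2), Eve (id 10, d 2), Bob (id 11, d 2).
Iteration 3: rows with boss_id in {9,10,11} -> Grace (id 13, d 3), Yara (id 15, d 3).
Iteration 4: no rows with boss_id in {13,15}; recursion stops.
SUM(d) = 0 + 1 + 2 + 2 + 2 + 3 + 3 = 13.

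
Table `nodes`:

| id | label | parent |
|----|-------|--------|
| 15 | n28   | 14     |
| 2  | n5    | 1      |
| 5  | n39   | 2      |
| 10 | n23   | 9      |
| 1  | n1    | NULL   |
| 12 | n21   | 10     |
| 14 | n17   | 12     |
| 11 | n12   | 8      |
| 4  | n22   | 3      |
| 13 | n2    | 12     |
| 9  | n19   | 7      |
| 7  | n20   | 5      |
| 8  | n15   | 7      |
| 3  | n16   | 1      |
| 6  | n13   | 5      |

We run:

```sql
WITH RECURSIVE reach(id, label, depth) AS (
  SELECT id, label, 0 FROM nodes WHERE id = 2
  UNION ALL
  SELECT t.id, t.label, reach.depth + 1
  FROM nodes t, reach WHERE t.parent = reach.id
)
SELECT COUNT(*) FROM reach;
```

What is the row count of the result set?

12

Base: id=2 (n5) at depth 0.
Iteration 1: rows with parent in {2} -> n39 (id 5, depth 1).
Iteration 2: rows with parent in {5} -> n13 (id 6, depth 2), n20 (id 7, depth 2).
Iteration 3: rows with parent in {6,7} -> n15 (id 8, depth 3), n19 (id 9, depth 3).
Iteration 4: rows with parent in {8,9} -> n23 (id 10, depth 4), n12 (id 11, depth 4).
Iteration 5: rows with parent in {10,11} -> n21 (id 12, depth 5).
Iteration 6: rows with parent in {12} -> n2 (id 13, depth 6), n17 (id 14, depth 6).
Iteration 7: rows with parent in {13,14} -> n28 (id 15, depth 7).
Iteration 8: no rows with parent in {15}; recursion stops.
Total rows emitted: 12.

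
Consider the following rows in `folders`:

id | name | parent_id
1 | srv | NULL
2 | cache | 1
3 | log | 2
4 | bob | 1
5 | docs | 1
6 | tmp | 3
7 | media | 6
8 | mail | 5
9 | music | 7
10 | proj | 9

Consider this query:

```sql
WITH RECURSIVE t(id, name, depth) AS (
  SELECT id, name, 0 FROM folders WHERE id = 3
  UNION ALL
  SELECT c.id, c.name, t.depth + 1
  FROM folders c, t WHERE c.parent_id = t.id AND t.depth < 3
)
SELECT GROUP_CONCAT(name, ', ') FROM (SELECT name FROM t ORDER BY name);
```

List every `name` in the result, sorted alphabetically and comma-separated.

Base: id=3 (log) at depth 0.
Iteration 1: rows with parent_id in {3} -> tmp (id 6, depth 1).
Iteration 2: rows with parent_id in {6} -> media (id 7, depth 2).
Iteration 3: rows with parent_id in {7} -> music (id 9, depth 3).
Iteration 4: depth < 3 fails for all current rows; recursion stops.

log, media, music, tmp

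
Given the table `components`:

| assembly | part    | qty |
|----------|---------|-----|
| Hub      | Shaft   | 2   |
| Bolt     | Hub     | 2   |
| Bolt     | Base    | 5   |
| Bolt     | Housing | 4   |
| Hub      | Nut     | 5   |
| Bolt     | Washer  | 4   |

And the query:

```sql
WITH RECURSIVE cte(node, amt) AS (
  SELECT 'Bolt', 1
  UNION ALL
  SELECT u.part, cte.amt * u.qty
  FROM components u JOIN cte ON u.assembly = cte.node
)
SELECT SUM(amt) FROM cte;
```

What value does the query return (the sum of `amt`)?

Base: (Bolt, amt=1).
Iteration 1: components of {Bolt} -> Base = 1*5 = 5, Housing = 1*4 = 4, Hub = 1*2 = 2, Washer = 1*4 = 4.
Iteration 2: components of {Base,Housing,Hub,Washer} -> Nut = 2*5 = 10, Shaft = 2*2 = 4.
Iteration 3: no further components; recursion stops.
SUM(amt) = 1 + 4 + 2 + 5 + 4 + 10 + 4 = 30.

30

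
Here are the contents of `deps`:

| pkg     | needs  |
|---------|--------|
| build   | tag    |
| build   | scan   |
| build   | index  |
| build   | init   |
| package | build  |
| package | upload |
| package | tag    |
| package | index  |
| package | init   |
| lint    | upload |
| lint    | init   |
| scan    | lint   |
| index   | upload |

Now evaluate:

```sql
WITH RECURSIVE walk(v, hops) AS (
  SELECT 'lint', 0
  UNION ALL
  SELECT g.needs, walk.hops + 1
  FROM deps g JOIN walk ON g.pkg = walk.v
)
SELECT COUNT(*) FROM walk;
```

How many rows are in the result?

3

Base: (lint, hops=0).
Iteration 1: edges from {lint} -> (init, hops=1), (upload, hops=1).
Iteration 2: no outgoing edges from {init,upload}; recursion stops.
Total rows emitted: 3.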